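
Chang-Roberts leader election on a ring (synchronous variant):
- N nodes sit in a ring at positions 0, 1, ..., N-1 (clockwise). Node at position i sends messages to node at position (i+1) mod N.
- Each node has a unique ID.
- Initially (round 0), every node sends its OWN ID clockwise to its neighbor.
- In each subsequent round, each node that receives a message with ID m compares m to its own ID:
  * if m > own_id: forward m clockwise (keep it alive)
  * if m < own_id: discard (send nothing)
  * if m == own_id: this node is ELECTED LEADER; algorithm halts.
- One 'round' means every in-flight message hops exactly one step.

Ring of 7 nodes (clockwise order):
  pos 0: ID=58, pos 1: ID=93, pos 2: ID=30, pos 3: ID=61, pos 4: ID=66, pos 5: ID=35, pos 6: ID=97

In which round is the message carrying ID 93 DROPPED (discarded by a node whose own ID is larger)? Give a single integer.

Round 1: pos1(id93) recv 58: drop; pos2(id30) recv 93: fwd; pos3(id61) recv 30: drop; pos4(id66) recv 61: drop; pos5(id35) recv 66: fwd; pos6(id97) recv 35: drop; pos0(id58) recv 97: fwd
Round 2: pos3(id61) recv 93: fwd; pos6(id97) recv 66: drop; pos1(id93) recv 97: fwd
Round 3: pos4(id66) recv 93: fwd; pos2(id30) recv 97: fwd
Round 4: pos5(id35) recv 93: fwd; pos3(id61) recv 97: fwd
Round 5: pos6(id97) recv 93: drop; pos4(id66) recv 97: fwd
Round 6: pos5(id35) recv 97: fwd
Round 7: pos6(id97) recv 97: ELECTED
Message ID 93 originates at pos 1; dropped at pos 6 in round 5

Answer: 5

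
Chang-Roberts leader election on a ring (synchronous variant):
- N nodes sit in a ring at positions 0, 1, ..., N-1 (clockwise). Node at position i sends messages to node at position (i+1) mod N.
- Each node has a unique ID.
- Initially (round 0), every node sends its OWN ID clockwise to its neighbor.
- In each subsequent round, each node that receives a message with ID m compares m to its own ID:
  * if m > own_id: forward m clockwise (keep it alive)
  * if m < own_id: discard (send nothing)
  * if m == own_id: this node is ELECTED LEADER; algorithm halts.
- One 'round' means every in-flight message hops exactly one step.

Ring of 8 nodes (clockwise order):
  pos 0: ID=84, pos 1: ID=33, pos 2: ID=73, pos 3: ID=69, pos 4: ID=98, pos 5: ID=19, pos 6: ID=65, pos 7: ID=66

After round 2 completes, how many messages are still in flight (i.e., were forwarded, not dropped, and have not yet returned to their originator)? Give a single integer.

Answer: 2

Derivation:
Round 1: pos1(id33) recv 84: fwd; pos2(id73) recv 33: drop; pos3(id69) recv 73: fwd; pos4(id98) recv 69: drop; pos5(id19) recv 98: fwd; pos6(id65) recv 19: drop; pos7(id66) recv 65: drop; pos0(id84) recv 66: drop
Round 2: pos2(id73) recv 84: fwd; pos4(id98) recv 73: drop; pos6(id65) recv 98: fwd
After round 2: 2 messages still in flight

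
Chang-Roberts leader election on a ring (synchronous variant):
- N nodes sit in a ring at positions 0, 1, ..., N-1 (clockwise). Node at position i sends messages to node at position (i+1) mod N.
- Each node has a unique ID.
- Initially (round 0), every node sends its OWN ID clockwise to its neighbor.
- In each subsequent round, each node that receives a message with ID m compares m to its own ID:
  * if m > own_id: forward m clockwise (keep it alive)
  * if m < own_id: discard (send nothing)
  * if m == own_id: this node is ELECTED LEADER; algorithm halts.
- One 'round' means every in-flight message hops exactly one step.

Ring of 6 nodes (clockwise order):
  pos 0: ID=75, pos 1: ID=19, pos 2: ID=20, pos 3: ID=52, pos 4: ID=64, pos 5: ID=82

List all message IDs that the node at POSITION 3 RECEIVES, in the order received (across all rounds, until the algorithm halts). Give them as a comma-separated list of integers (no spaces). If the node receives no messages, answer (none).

Answer: 20,75,82

Derivation:
Round 1: pos1(id19) recv 75: fwd; pos2(id20) recv 19: drop; pos3(id52) recv 20: drop; pos4(id64) recv 52: drop; pos5(id82) recv 64: drop; pos0(id75) recv 82: fwd
Round 2: pos2(id20) recv 75: fwd; pos1(id19) recv 82: fwd
Round 3: pos3(id52) recv 75: fwd; pos2(id20) recv 82: fwd
Round 4: pos4(id64) recv 75: fwd; pos3(id52) recv 82: fwd
Round 5: pos5(id82) recv 75: drop; pos4(id64) recv 82: fwd
Round 6: pos5(id82) recv 82: ELECTED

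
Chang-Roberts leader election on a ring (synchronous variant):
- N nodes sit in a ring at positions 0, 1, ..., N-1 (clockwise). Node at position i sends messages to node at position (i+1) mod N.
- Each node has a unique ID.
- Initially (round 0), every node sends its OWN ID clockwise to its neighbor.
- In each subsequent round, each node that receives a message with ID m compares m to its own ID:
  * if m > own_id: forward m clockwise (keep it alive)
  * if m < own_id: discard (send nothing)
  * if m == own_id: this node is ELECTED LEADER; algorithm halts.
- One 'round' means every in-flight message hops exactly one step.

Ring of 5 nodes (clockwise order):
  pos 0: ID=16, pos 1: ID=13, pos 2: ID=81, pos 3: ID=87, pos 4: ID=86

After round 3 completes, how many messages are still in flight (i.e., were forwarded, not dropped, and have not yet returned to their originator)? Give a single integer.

Round 1: pos1(id13) recv 16: fwd; pos2(id81) recv 13: drop; pos3(id87) recv 81: drop; pos4(id86) recv 87: fwd; pos0(id16) recv 86: fwd
Round 2: pos2(id81) recv 16: drop; pos0(id16) recv 87: fwd; pos1(id13) recv 86: fwd
Round 3: pos1(id13) recv 87: fwd; pos2(id81) recv 86: fwd
After round 3: 2 messages still in flight

Answer: 2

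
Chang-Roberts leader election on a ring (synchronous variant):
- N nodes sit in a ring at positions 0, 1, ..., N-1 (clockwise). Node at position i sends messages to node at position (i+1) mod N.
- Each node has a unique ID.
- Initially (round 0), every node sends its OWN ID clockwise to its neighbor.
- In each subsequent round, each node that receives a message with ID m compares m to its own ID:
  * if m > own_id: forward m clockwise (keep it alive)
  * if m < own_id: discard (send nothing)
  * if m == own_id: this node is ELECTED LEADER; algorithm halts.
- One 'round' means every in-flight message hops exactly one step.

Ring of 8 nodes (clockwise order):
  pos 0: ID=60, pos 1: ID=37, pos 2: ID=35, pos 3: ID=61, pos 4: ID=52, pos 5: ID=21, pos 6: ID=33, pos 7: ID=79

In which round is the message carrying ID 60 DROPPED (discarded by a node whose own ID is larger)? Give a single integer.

Round 1: pos1(id37) recv 60: fwd; pos2(id35) recv 37: fwd; pos3(id61) recv 35: drop; pos4(id52) recv 61: fwd; pos5(id21) recv 52: fwd; pos6(id33) recv 21: drop; pos7(id79) recv 33: drop; pos0(id60) recv 79: fwd
Round 2: pos2(id35) recv 60: fwd; pos3(id61) recv 37: drop; pos5(id21) recv 61: fwd; pos6(id33) recv 52: fwd; pos1(id37) recv 79: fwd
Round 3: pos3(id61) recv 60: drop; pos6(id33) recv 61: fwd; pos7(id79) recv 52: drop; pos2(id35) recv 79: fwd
Round 4: pos7(id79) recv 61: drop; pos3(id61) recv 79: fwd
Round 5: pos4(id52) recv 79: fwd
Round 6: pos5(id21) recv 79: fwd
Round 7: pos6(id33) recv 79: fwd
Round 8: pos7(id79) recv 79: ELECTED
Message ID 60 originates at pos 0; dropped at pos 3 in round 3

Answer: 3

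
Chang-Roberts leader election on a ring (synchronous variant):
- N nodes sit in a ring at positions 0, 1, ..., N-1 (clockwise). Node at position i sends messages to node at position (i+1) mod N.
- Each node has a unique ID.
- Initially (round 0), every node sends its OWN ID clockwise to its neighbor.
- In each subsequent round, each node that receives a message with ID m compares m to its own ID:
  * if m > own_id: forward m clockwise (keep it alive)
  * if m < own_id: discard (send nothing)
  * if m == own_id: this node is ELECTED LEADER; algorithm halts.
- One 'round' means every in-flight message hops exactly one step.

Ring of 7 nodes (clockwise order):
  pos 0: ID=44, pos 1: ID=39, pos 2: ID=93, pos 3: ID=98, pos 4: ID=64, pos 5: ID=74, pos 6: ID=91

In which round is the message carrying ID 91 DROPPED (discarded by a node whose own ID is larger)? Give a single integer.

Answer: 3

Derivation:
Round 1: pos1(id39) recv 44: fwd; pos2(id93) recv 39: drop; pos3(id98) recv 93: drop; pos4(id64) recv 98: fwd; pos5(id74) recv 64: drop; pos6(id91) recv 74: drop; pos0(id44) recv 91: fwd
Round 2: pos2(id93) recv 44: drop; pos5(id74) recv 98: fwd; pos1(id39) recv 91: fwd
Round 3: pos6(id91) recv 98: fwd; pos2(id93) recv 91: drop
Round 4: pos0(id44) recv 98: fwd
Round 5: pos1(id39) recv 98: fwd
Round 6: pos2(id93) recv 98: fwd
Round 7: pos3(id98) recv 98: ELECTED
Message ID 91 originates at pos 6; dropped at pos 2 in round 3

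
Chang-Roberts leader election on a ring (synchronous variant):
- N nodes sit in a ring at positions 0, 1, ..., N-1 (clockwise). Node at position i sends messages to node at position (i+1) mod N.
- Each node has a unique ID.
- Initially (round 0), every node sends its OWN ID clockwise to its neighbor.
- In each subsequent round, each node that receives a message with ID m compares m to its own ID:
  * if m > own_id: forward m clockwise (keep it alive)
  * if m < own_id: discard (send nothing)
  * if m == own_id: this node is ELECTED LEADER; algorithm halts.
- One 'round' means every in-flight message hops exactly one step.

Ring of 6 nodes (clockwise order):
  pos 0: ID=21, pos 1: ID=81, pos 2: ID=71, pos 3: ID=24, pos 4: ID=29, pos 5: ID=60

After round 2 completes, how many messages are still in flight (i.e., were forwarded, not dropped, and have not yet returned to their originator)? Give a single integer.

Answer: 2

Derivation:
Round 1: pos1(id81) recv 21: drop; pos2(id71) recv 81: fwd; pos3(id24) recv 71: fwd; pos4(id29) recv 24: drop; pos5(id60) recv 29: drop; pos0(id21) recv 60: fwd
Round 2: pos3(id24) recv 81: fwd; pos4(id29) recv 71: fwd; pos1(id81) recv 60: drop
After round 2: 2 messages still in flight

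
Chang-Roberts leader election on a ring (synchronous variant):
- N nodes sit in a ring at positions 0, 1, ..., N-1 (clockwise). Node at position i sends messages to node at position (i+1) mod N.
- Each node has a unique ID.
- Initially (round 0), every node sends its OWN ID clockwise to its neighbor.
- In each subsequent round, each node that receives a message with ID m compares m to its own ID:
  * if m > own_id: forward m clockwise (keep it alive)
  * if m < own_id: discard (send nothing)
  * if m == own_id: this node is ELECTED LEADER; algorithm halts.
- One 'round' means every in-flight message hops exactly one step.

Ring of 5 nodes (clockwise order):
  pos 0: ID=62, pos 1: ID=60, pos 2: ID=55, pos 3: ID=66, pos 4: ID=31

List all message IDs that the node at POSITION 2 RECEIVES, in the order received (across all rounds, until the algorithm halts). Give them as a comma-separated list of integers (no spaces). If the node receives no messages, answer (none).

Answer: 60,62,66

Derivation:
Round 1: pos1(id60) recv 62: fwd; pos2(id55) recv 60: fwd; pos3(id66) recv 55: drop; pos4(id31) recv 66: fwd; pos0(id62) recv 31: drop
Round 2: pos2(id55) recv 62: fwd; pos3(id66) recv 60: drop; pos0(id62) recv 66: fwd
Round 3: pos3(id66) recv 62: drop; pos1(id60) recv 66: fwd
Round 4: pos2(id55) recv 66: fwd
Round 5: pos3(id66) recv 66: ELECTED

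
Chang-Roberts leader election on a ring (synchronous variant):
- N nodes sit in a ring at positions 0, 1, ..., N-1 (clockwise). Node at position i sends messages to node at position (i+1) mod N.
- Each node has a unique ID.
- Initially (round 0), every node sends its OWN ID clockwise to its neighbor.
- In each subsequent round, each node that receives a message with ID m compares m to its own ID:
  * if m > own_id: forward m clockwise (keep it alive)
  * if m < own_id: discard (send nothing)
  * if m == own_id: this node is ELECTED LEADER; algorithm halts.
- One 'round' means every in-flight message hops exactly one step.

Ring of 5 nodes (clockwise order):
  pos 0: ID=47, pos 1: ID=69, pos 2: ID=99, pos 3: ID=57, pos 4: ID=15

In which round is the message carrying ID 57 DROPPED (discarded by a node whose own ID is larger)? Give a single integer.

Round 1: pos1(id69) recv 47: drop; pos2(id99) recv 69: drop; pos3(id57) recv 99: fwd; pos4(id15) recv 57: fwd; pos0(id47) recv 15: drop
Round 2: pos4(id15) recv 99: fwd; pos0(id47) recv 57: fwd
Round 3: pos0(id47) recv 99: fwd; pos1(id69) recv 57: drop
Round 4: pos1(id69) recv 99: fwd
Round 5: pos2(id99) recv 99: ELECTED
Message ID 57 originates at pos 3; dropped at pos 1 in round 3

Answer: 3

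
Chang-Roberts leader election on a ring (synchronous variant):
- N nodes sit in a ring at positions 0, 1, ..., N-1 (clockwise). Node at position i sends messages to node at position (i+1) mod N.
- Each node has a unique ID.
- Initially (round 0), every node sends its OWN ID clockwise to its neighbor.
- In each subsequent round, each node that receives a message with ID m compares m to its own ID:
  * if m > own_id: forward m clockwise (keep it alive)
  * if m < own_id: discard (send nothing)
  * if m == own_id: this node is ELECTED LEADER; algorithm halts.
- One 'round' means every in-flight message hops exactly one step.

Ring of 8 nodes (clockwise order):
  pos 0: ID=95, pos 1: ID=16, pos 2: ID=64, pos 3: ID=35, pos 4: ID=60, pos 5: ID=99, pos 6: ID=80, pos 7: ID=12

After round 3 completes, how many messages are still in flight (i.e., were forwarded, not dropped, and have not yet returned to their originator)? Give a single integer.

Round 1: pos1(id16) recv 95: fwd; pos2(id64) recv 16: drop; pos3(id35) recv 64: fwd; pos4(id60) recv 35: drop; pos5(id99) recv 60: drop; pos6(id80) recv 99: fwd; pos7(id12) recv 80: fwd; pos0(id95) recv 12: drop
Round 2: pos2(id64) recv 95: fwd; pos4(id60) recv 64: fwd; pos7(id12) recv 99: fwd; pos0(id95) recv 80: drop
Round 3: pos3(id35) recv 95: fwd; pos5(id99) recv 64: drop; pos0(id95) recv 99: fwd
After round 3: 2 messages still in flight

Answer: 2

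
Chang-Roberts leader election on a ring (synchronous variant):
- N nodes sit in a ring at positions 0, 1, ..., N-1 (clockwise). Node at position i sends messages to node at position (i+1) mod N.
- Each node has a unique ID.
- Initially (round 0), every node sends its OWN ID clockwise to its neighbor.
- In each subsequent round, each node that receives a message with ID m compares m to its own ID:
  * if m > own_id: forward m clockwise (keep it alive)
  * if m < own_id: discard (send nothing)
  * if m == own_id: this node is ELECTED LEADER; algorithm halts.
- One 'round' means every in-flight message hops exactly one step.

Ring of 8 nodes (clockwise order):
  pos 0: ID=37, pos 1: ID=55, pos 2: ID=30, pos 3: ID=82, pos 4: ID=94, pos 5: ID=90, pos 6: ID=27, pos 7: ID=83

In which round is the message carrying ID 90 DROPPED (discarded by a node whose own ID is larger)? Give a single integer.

Answer: 7

Derivation:
Round 1: pos1(id55) recv 37: drop; pos2(id30) recv 55: fwd; pos3(id82) recv 30: drop; pos4(id94) recv 82: drop; pos5(id90) recv 94: fwd; pos6(id27) recv 90: fwd; pos7(id83) recv 27: drop; pos0(id37) recv 83: fwd
Round 2: pos3(id82) recv 55: drop; pos6(id27) recv 94: fwd; pos7(id83) recv 90: fwd; pos1(id55) recv 83: fwd
Round 3: pos7(id83) recv 94: fwd; pos0(id37) recv 90: fwd; pos2(id30) recv 83: fwd
Round 4: pos0(id37) recv 94: fwd; pos1(id55) recv 90: fwd; pos3(id82) recv 83: fwd
Round 5: pos1(id55) recv 94: fwd; pos2(id30) recv 90: fwd; pos4(id94) recv 83: drop
Round 6: pos2(id30) recv 94: fwd; pos3(id82) recv 90: fwd
Round 7: pos3(id82) recv 94: fwd; pos4(id94) recv 90: drop
Round 8: pos4(id94) recv 94: ELECTED
Message ID 90 originates at pos 5; dropped at pos 4 in round 7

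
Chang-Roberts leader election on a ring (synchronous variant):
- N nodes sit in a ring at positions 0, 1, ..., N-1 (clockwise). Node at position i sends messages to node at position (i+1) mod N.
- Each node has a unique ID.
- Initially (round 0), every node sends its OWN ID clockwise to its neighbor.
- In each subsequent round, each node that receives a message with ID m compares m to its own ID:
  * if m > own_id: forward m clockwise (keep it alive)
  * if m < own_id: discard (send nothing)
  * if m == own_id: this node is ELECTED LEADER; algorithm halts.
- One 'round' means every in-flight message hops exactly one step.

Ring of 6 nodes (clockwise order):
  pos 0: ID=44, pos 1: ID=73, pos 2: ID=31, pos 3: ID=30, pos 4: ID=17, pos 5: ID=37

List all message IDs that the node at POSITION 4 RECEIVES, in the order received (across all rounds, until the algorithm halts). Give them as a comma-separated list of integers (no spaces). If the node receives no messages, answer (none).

Answer: 30,31,73

Derivation:
Round 1: pos1(id73) recv 44: drop; pos2(id31) recv 73: fwd; pos3(id30) recv 31: fwd; pos4(id17) recv 30: fwd; pos5(id37) recv 17: drop; pos0(id44) recv 37: drop
Round 2: pos3(id30) recv 73: fwd; pos4(id17) recv 31: fwd; pos5(id37) recv 30: drop
Round 3: pos4(id17) recv 73: fwd; pos5(id37) recv 31: drop
Round 4: pos5(id37) recv 73: fwd
Round 5: pos0(id44) recv 73: fwd
Round 6: pos1(id73) recv 73: ELECTED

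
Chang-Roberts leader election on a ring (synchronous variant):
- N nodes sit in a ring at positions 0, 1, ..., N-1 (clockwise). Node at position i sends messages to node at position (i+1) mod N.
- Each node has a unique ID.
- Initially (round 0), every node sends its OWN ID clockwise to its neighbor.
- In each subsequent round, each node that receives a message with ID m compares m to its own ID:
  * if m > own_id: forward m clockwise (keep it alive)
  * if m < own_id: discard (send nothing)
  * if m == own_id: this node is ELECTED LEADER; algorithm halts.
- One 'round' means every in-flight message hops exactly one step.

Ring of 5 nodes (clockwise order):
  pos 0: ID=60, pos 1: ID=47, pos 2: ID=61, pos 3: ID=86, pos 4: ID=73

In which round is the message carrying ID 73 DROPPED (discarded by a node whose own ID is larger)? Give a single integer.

Round 1: pos1(id47) recv 60: fwd; pos2(id61) recv 47: drop; pos3(id86) recv 61: drop; pos4(id73) recv 86: fwd; pos0(id60) recv 73: fwd
Round 2: pos2(id61) recv 60: drop; pos0(id60) recv 86: fwd; pos1(id47) recv 73: fwd
Round 3: pos1(id47) recv 86: fwd; pos2(id61) recv 73: fwd
Round 4: pos2(id61) recv 86: fwd; pos3(id86) recv 73: drop
Round 5: pos3(id86) recv 86: ELECTED
Message ID 73 originates at pos 4; dropped at pos 3 in round 4

Answer: 4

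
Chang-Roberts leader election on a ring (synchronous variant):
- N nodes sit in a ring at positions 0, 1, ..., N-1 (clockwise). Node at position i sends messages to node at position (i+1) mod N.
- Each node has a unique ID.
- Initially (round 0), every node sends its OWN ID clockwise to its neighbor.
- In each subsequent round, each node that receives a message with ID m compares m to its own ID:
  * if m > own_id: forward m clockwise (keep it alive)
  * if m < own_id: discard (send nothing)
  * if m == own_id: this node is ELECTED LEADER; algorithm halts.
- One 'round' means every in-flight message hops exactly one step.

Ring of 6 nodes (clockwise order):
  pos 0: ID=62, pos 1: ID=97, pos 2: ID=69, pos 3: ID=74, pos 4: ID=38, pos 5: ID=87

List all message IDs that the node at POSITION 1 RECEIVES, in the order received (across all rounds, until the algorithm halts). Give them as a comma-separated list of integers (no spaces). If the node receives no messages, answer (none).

Answer: 62,87,97

Derivation:
Round 1: pos1(id97) recv 62: drop; pos2(id69) recv 97: fwd; pos3(id74) recv 69: drop; pos4(id38) recv 74: fwd; pos5(id87) recv 38: drop; pos0(id62) recv 87: fwd
Round 2: pos3(id74) recv 97: fwd; pos5(id87) recv 74: drop; pos1(id97) recv 87: drop
Round 3: pos4(id38) recv 97: fwd
Round 4: pos5(id87) recv 97: fwd
Round 5: pos0(id62) recv 97: fwd
Round 6: pos1(id97) recv 97: ELECTED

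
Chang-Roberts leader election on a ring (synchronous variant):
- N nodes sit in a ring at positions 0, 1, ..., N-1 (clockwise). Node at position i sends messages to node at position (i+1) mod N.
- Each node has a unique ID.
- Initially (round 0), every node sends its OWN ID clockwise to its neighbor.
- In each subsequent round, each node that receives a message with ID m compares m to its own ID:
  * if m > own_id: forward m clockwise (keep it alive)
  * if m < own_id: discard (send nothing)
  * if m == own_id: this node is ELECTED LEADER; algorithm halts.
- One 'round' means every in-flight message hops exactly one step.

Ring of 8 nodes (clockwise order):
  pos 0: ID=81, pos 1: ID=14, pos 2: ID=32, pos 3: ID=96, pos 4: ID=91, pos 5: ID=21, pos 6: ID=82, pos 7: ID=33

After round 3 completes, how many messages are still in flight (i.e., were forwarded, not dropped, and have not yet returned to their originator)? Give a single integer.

Answer: 3

Derivation:
Round 1: pos1(id14) recv 81: fwd; pos2(id32) recv 14: drop; pos3(id96) recv 32: drop; pos4(id91) recv 96: fwd; pos5(id21) recv 91: fwd; pos6(id82) recv 21: drop; pos7(id33) recv 82: fwd; pos0(id81) recv 33: drop
Round 2: pos2(id32) recv 81: fwd; pos5(id21) recv 96: fwd; pos6(id82) recv 91: fwd; pos0(id81) recv 82: fwd
Round 3: pos3(id96) recv 81: drop; pos6(id82) recv 96: fwd; pos7(id33) recv 91: fwd; pos1(id14) recv 82: fwd
After round 3: 3 messages still in flight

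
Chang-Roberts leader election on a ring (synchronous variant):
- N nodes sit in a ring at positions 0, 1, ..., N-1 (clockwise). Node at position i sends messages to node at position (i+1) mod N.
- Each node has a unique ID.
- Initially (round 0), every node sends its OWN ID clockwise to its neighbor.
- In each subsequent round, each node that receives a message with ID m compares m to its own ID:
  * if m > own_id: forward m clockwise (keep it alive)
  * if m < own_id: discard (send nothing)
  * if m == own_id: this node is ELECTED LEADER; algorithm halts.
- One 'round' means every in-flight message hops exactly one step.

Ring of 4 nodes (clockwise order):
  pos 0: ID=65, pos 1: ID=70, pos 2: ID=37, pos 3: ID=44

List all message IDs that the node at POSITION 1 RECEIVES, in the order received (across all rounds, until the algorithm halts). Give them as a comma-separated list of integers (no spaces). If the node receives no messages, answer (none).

Answer: 65,70

Derivation:
Round 1: pos1(id70) recv 65: drop; pos2(id37) recv 70: fwd; pos3(id44) recv 37: drop; pos0(id65) recv 44: drop
Round 2: pos3(id44) recv 70: fwd
Round 3: pos0(id65) recv 70: fwd
Round 4: pos1(id70) recv 70: ELECTED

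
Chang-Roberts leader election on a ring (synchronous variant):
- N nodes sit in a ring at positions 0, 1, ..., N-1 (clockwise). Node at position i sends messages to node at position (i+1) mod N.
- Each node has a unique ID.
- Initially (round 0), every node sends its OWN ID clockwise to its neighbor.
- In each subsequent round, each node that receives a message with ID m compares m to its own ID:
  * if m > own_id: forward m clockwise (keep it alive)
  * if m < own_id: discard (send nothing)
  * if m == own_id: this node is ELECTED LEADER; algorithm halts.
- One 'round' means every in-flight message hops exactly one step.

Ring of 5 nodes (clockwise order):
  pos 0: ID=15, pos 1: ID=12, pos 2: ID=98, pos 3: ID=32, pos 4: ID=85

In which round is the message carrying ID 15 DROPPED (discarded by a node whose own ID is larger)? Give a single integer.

Round 1: pos1(id12) recv 15: fwd; pos2(id98) recv 12: drop; pos3(id32) recv 98: fwd; pos4(id85) recv 32: drop; pos0(id15) recv 85: fwd
Round 2: pos2(id98) recv 15: drop; pos4(id85) recv 98: fwd; pos1(id12) recv 85: fwd
Round 3: pos0(id15) recv 98: fwd; pos2(id98) recv 85: drop
Round 4: pos1(id12) recv 98: fwd
Round 5: pos2(id98) recv 98: ELECTED
Message ID 15 originates at pos 0; dropped at pos 2 in round 2

Answer: 2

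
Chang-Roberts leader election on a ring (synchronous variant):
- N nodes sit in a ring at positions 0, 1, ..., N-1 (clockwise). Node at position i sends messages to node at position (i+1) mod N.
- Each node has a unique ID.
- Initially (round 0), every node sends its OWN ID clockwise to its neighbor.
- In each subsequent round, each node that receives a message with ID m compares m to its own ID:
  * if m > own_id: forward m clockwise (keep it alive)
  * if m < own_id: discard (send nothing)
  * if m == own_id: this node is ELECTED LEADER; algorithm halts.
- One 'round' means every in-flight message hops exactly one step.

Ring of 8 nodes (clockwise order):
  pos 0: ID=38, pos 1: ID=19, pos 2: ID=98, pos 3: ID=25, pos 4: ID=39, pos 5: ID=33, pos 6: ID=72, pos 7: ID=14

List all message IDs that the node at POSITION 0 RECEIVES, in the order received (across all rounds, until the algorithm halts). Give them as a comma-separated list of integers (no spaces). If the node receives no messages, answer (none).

Round 1: pos1(id19) recv 38: fwd; pos2(id98) recv 19: drop; pos3(id25) recv 98: fwd; pos4(id39) recv 25: drop; pos5(id33) recv 39: fwd; pos6(id72) recv 33: drop; pos7(id14) recv 72: fwd; pos0(id38) recv 14: drop
Round 2: pos2(id98) recv 38: drop; pos4(id39) recv 98: fwd; pos6(id72) recv 39: drop; pos0(id38) recv 72: fwd
Round 3: pos5(id33) recv 98: fwd; pos1(id19) recv 72: fwd
Round 4: pos6(id72) recv 98: fwd; pos2(id98) recv 72: drop
Round 5: pos7(id14) recv 98: fwd
Round 6: pos0(id38) recv 98: fwd
Round 7: pos1(id19) recv 98: fwd
Round 8: pos2(id98) recv 98: ELECTED

Answer: 14,72,98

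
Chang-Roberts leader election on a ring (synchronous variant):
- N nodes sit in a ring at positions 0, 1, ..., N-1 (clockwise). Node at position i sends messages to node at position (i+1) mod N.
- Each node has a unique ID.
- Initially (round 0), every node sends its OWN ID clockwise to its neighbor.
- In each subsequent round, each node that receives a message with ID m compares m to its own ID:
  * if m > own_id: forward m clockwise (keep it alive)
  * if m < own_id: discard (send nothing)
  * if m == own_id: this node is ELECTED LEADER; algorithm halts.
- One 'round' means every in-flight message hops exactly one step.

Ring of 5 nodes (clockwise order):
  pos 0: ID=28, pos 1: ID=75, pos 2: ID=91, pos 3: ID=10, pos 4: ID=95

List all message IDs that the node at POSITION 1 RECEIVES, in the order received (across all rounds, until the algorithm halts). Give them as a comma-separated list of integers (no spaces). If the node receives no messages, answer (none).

Answer: 28,95

Derivation:
Round 1: pos1(id75) recv 28: drop; pos2(id91) recv 75: drop; pos3(id10) recv 91: fwd; pos4(id95) recv 10: drop; pos0(id28) recv 95: fwd
Round 2: pos4(id95) recv 91: drop; pos1(id75) recv 95: fwd
Round 3: pos2(id91) recv 95: fwd
Round 4: pos3(id10) recv 95: fwd
Round 5: pos4(id95) recv 95: ELECTED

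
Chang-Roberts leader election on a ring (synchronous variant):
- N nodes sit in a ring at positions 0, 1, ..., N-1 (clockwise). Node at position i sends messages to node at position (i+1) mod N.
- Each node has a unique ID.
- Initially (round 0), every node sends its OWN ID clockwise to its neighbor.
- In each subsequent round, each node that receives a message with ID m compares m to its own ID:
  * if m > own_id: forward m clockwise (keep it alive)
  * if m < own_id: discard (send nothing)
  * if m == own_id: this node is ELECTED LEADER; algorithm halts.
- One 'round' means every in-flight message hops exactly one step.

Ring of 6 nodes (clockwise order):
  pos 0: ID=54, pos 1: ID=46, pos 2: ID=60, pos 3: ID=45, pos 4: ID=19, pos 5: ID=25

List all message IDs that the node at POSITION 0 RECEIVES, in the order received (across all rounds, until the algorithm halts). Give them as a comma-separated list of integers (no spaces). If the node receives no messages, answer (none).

Round 1: pos1(id46) recv 54: fwd; pos2(id60) recv 46: drop; pos3(id45) recv 60: fwd; pos4(id19) recv 45: fwd; pos5(id25) recv 19: drop; pos0(id54) recv 25: drop
Round 2: pos2(id60) recv 54: drop; pos4(id19) recv 60: fwd; pos5(id25) recv 45: fwd
Round 3: pos5(id25) recv 60: fwd; pos0(id54) recv 45: drop
Round 4: pos0(id54) recv 60: fwd
Round 5: pos1(id46) recv 60: fwd
Round 6: pos2(id60) recv 60: ELECTED

Answer: 25,45,60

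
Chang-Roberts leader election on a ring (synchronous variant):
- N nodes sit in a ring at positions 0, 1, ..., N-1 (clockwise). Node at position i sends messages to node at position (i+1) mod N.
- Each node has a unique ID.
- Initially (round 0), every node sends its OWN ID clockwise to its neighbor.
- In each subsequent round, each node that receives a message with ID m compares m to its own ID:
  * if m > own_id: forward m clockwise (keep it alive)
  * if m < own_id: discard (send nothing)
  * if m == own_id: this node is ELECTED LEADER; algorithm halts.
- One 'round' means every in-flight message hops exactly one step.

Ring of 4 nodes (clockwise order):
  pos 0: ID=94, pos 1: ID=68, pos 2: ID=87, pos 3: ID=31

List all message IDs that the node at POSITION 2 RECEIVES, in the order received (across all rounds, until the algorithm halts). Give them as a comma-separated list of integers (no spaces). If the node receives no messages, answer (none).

Answer: 68,94

Derivation:
Round 1: pos1(id68) recv 94: fwd; pos2(id87) recv 68: drop; pos3(id31) recv 87: fwd; pos0(id94) recv 31: drop
Round 2: pos2(id87) recv 94: fwd; pos0(id94) recv 87: drop
Round 3: pos3(id31) recv 94: fwd
Round 4: pos0(id94) recv 94: ELECTED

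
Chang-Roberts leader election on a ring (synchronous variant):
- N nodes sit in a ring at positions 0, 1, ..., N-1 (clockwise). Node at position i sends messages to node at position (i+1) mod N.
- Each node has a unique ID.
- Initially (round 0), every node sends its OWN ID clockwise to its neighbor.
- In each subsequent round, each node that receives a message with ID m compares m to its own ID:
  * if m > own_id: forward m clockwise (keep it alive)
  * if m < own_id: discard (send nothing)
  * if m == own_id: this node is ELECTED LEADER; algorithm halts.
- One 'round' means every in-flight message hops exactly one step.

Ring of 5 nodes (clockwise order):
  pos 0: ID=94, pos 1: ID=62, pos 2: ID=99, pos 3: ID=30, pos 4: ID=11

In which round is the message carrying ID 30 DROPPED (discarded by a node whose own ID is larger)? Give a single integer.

Round 1: pos1(id62) recv 94: fwd; pos2(id99) recv 62: drop; pos3(id30) recv 99: fwd; pos4(id11) recv 30: fwd; pos0(id94) recv 11: drop
Round 2: pos2(id99) recv 94: drop; pos4(id11) recv 99: fwd; pos0(id94) recv 30: drop
Round 3: pos0(id94) recv 99: fwd
Round 4: pos1(id62) recv 99: fwd
Round 5: pos2(id99) recv 99: ELECTED
Message ID 30 originates at pos 3; dropped at pos 0 in round 2

Answer: 2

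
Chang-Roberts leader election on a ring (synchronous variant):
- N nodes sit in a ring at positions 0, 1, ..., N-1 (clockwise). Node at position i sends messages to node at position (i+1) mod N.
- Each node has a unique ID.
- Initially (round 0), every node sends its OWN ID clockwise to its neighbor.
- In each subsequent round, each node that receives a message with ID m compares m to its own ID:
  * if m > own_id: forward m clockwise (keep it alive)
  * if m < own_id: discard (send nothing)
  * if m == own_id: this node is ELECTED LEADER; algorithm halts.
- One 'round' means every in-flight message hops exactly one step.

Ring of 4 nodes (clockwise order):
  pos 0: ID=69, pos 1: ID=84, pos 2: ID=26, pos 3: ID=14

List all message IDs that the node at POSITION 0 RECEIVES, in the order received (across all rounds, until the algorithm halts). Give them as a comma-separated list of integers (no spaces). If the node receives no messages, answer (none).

Round 1: pos1(id84) recv 69: drop; pos2(id26) recv 84: fwd; pos3(id14) recv 26: fwd; pos0(id69) recv 14: drop
Round 2: pos3(id14) recv 84: fwd; pos0(id69) recv 26: drop
Round 3: pos0(id69) recv 84: fwd
Round 4: pos1(id84) recv 84: ELECTED

Answer: 14,26,84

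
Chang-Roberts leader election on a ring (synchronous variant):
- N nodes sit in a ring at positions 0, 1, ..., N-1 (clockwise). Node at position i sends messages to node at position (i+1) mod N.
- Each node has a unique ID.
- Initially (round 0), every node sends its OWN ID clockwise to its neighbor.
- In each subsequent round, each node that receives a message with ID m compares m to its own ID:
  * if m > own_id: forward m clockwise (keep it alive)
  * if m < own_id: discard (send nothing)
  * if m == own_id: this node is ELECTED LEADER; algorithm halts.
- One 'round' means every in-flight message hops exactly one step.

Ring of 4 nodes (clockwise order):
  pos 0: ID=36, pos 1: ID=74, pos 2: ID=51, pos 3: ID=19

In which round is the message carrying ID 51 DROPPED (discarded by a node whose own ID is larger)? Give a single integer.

Round 1: pos1(id74) recv 36: drop; pos2(id51) recv 74: fwd; pos3(id19) recv 51: fwd; pos0(id36) recv 19: drop
Round 2: pos3(id19) recv 74: fwd; pos0(id36) recv 51: fwd
Round 3: pos0(id36) recv 74: fwd; pos1(id74) recv 51: drop
Round 4: pos1(id74) recv 74: ELECTED
Message ID 51 originates at pos 2; dropped at pos 1 in round 3

Answer: 3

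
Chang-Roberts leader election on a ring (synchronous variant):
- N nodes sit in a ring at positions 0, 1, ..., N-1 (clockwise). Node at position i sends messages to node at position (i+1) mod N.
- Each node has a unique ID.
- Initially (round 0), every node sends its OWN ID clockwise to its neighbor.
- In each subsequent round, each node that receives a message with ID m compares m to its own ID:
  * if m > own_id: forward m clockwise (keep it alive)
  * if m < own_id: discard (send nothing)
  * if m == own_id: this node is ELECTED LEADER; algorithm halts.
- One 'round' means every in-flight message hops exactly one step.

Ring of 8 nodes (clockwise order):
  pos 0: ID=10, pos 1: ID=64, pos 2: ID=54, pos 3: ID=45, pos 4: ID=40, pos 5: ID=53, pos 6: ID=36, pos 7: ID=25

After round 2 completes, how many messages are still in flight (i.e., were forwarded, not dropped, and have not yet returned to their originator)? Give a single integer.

Round 1: pos1(id64) recv 10: drop; pos2(id54) recv 64: fwd; pos3(id45) recv 54: fwd; pos4(id40) recv 45: fwd; pos5(id53) recv 40: drop; pos6(id36) recv 53: fwd; pos7(id25) recv 36: fwd; pos0(id10) recv 25: fwd
Round 2: pos3(id45) recv 64: fwd; pos4(id40) recv 54: fwd; pos5(id53) recv 45: drop; pos7(id25) recv 53: fwd; pos0(id10) recv 36: fwd; pos1(id64) recv 25: drop
After round 2: 4 messages still in flight

Answer: 4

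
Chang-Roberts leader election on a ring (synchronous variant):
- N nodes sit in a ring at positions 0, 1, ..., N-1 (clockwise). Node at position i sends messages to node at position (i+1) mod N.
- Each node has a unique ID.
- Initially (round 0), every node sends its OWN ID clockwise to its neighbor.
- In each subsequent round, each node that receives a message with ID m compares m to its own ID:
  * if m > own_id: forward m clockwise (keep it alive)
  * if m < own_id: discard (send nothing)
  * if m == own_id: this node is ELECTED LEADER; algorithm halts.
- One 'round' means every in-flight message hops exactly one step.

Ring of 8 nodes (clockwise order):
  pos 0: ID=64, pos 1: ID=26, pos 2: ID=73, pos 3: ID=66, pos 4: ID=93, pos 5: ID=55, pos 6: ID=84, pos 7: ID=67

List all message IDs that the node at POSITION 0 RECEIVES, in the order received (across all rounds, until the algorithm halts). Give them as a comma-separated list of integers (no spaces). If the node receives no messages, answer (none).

Answer: 67,84,93

Derivation:
Round 1: pos1(id26) recv 64: fwd; pos2(id73) recv 26: drop; pos3(id66) recv 73: fwd; pos4(id93) recv 66: drop; pos5(id55) recv 93: fwd; pos6(id84) recv 55: drop; pos7(id67) recv 84: fwd; pos0(id64) recv 67: fwd
Round 2: pos2(id73) recv 64: drop; pos4(id93) recv 73: drop; pos6(id84) recv 93: fwd; pos0(id64) recv 84: fwd; pos1(id26) recv 67: fwd
Round 3: pos7(id67) recv 93: fwd; pos1(id26) recv 84: fwd; pos2(id73) recv 67: drop
Round 4: pos0(id64) recv 93: fwd; pos2(id73) recv 84: fwd
Round 5: pos1(id26) recv 93: fwd; pos3(id66) recv 84: fwd
Round 6: pos2(id73) recv 93: fwd; pos4(id93) recv 84: drop
Round 7: pos3(id66) recv 93: fwd
Round 8: pos4(id93) recv 93: ELECTED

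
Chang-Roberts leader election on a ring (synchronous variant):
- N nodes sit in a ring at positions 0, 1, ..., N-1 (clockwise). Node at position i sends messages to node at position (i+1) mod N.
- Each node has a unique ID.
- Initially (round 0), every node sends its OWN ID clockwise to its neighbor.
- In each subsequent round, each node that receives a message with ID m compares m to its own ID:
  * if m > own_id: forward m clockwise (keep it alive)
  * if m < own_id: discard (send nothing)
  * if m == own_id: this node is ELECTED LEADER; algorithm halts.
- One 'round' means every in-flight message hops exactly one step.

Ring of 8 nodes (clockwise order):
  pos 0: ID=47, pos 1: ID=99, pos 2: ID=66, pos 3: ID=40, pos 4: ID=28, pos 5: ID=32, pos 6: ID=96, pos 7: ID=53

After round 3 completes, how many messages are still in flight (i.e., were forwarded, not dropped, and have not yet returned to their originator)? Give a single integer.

Round 1: pos1(id99) recv 47: drop; pos2(id66) recv 99: fwd; pos3(id40) recv 66: fwd; pos4(id28) recv 40: fwd; pos5(id32) recv 28: drop; pos6(id96) recv 32: drop; pos7(id53) recv 96: fwd; pos0(id47) recv 53: fwd
Round 2: pos3(id40) recv 99: fwd; pos4(id28) recv 66: fwd; pos5(id32) recv 40: fwd; pos0(id47) recv 96: fwd; pos1(id99) recv 53: drop
Round 3: pos4(id28) recv 99: fwd; pos5(id32) recv 66: fwd; pos6(id96) recv 40: drop; pos1(id99) recv 96: drop
After round 3: 2 messages still in flight

Answer: 2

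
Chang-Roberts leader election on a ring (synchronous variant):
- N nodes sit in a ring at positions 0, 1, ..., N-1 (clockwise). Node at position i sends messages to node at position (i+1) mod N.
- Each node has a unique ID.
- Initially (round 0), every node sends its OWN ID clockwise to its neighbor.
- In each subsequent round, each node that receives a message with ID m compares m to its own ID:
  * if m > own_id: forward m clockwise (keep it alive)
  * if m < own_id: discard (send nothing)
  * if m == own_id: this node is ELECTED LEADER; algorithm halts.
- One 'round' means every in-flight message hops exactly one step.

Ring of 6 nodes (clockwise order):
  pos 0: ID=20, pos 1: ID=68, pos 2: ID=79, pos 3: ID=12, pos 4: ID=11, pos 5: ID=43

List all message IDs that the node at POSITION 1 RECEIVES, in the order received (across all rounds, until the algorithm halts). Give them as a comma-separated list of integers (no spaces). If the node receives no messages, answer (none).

Round 1: pos1(id68) recv 20: drop; pos2(id79) recv 68: drop; pos3(id12) recv 79: fwd; pos4(id11) recv 12: fwd; pos5(id43) recv 11: drop; pos0(id20) recv 43: fwd
Round 2: pos4(id11) recv 79: fwd; pos5(id43) recv 12: drop; pos1(id68) recv 43: drop
Round 3: pos5(id43) recv 79: fwd
Round 4: pos0(id20) recv 79: fwd
Round 5: pos1(id68) recv 79: fwd
Round 6: pos2(id79) recv 79: ELECTED

Answer: 20,43,79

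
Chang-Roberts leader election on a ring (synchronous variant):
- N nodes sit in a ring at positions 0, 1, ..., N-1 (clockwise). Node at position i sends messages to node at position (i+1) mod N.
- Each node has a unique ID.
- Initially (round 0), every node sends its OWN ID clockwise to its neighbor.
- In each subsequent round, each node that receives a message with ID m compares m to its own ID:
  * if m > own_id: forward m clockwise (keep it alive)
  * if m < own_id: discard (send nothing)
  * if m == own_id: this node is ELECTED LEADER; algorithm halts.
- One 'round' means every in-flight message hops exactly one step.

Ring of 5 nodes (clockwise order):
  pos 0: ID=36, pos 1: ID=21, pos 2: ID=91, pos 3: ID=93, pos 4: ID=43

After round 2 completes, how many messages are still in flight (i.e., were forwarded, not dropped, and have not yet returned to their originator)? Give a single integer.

Answer: 2

Derivation:
Round 1: pos1(id21) recv 36: fwd; pos2(id91) recv 21: drop; pos3(id93) recv 91: drop; pos4(id43) recv 93: fwd; pos0(id36) recv 43: fwd
Round 2: pos2(id91) recv 36: drop; pos0(id36) recv 93: fwd; pos1(id21) recv 43: fwd
After round 2: 2 messages still in flight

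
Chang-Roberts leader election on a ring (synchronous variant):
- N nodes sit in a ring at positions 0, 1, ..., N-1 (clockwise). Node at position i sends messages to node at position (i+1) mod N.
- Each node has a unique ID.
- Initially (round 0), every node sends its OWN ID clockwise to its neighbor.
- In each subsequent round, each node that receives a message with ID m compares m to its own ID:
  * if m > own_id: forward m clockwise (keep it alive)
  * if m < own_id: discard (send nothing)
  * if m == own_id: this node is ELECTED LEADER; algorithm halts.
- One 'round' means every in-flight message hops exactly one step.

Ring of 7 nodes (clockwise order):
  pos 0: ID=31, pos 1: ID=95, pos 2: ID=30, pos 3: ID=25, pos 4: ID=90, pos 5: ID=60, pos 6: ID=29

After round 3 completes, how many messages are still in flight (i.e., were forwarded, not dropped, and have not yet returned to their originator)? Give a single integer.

Answer: 2

Derivation:
Round 1: pos1(id95) recv 31: drop; pos2(id30) recv 95: fwd; pos3(id25) recv 30: fwd; pos4(id90) recv 25: drop; pos5(id60) recv 90: fwd; pos6(id29) recv 60: fwd; pos0(id31) recv 29: drop
Round 2: pos3(id25) recv 95: fwd; pos4(id90) recv 30: drop; pos6(id29) recv 90: fwd; pos0(id31) recv 60: fwd
Round 3: pos4(id90) recv 95: fwd; pos0(id31) recv 90: fwd; pos1(id95) recv 60: drop
After round 3: 2 messages still in flight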